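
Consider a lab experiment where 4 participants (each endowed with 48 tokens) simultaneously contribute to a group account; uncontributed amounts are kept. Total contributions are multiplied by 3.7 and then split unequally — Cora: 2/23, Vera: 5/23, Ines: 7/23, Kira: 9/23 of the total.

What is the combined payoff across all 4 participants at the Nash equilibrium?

451.20 tokens

Player j's private return per contributed unit is 3.7 × (j's share). Contributing is weakly dominant for j when that share is at least 1/3.7 = 0.2703, and contributing 0 is dominant otherwise.
Ines and Kira are above the threshold, contributing 48 each; the remaining 2 contribute 0. Total contributed: 96.
The group account pays out 3.7 × 96 = 355.20 in total (split across the unequal shares, but the aggregate is all that matters for the group sum).
The 2 free-riders keep 48 each, adding 96. Group total = 96 + 355.20 = 451.20.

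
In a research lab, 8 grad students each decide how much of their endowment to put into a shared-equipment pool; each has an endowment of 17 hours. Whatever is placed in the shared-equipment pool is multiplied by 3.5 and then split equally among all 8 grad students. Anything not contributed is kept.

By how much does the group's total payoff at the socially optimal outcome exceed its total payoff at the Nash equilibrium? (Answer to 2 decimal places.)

340.00 hours

Each contributed unit returns 3.5/8 = 0.4375 to its contributor — below 1 — so contributing 0 is dominant for every player. At the Nash equilibrium everyone keeps their 17, and the group total is 8 × 17 = 136.
Each contributed unit returns 3.500 to the group as a whole (0.4375 to each of 8 players), which exceeds 1, so the social optimum is full contribution: group total = 3.500 × 136 = 476.00.
Efficiency loss = 476.00 − 136 = 340.00.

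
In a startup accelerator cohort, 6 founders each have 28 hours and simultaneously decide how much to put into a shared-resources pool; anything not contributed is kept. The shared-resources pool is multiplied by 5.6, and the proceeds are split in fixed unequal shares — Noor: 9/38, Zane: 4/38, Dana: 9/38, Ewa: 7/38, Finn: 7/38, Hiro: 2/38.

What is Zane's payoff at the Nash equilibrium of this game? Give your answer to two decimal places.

Player j's private return per contributed unit is 5.6 × (j's share). Contributing is weakly dominant for j when that share is at least 1/5.6 = 0.1786, and contributing 0 is dominant otherwise.
The shares above 0.1786 belong to Noor, Dana, Ewa and Finn, contributing 28 each; the remaining 2 contribute 0. Total contributed: 112.
Zane keeps 28 and receives 5.6 × 112 × 4/38 = 66.02 from the shared-resources pool, for a payoff of 94.02.

94.02 hours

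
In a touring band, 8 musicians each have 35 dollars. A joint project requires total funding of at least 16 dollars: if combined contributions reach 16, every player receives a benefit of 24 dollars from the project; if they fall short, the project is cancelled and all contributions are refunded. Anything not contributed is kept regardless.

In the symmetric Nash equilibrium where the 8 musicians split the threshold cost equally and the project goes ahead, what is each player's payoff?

57 dollars

Equal share of the threshold: 16/8 = 2.
At this profile no one gains by cutting their contribution: any cut drops the total below 16, the project is cancelled, contributions are refunded, and the deviator ends with 35, which is less than 35 − 2 + 24 = 57. Contributing more than 2 just wastes the excess. So contributing exactly 2 is a best response.
Each player's payoff: 35 − 2 + 24 = 57.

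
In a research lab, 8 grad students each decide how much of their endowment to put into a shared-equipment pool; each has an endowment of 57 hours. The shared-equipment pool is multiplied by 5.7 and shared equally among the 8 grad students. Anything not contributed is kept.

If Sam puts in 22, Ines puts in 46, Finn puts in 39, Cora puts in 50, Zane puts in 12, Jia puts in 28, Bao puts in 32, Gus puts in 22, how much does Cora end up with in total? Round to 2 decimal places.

Total contributed: 22 + 46 + 39 + 50 + 12 + 28 + 32 + 22 = 251.
Each receives 5.7 × 251 / 8 = 178.84 from the shared-equipment pool.
Cora keeps 57 − 50 = 7, so Cora's payoff is 7 + 178.84 = 185.84.

185.84 hours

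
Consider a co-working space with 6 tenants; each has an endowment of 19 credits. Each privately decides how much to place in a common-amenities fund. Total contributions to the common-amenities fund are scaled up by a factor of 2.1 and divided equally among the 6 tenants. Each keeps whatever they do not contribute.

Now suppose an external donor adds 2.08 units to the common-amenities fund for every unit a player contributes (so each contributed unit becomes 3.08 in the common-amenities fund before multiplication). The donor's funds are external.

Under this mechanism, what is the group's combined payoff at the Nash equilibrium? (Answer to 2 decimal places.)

737.35 credits

With the mechanism, a contributed unit returns 2.1 × 3.08 / 6 = 1.0780 per unit of net cost to the contributor — now above 1 — so contributing fully is weakly dominant for every player.
At the Nash equilibrium everyone contributes 19. Group total payoff = 2.1 × 3.08 × 114 = 737.35.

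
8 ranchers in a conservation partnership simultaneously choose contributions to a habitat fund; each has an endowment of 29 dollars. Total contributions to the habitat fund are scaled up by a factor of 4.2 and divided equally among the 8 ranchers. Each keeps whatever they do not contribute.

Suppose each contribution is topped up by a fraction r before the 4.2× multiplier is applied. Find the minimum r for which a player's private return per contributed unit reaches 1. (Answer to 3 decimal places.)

With matching at rate r, one contributed unit becomes (1 + r) in the habitat fund and returns 4.2 × (1 + r) / 8 to the contributor.
Setting this equal to 1: 1 + r = 8/4.2 = 1.9048.
So the minimum matching rate is r = 1.9048 − 1 = 0.905.

0.905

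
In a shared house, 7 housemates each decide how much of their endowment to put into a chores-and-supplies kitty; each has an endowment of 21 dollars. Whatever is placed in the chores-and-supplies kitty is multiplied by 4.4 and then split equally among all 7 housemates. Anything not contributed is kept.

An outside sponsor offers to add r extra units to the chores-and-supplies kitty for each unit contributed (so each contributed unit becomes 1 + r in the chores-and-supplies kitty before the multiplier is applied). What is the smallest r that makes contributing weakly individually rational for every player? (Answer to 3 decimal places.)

With matching at rate r, one contributed unit becomes (1 + r) in the chores-and-supplies kitty and returns 4.4 × (1 + r) / 7 to the contributor.
Setting this equal to 1: 1 + r = 7/4.4 = 1.5909.
So the minimum matching rate is r = 1.5909 − 1 = 0.591.

0.591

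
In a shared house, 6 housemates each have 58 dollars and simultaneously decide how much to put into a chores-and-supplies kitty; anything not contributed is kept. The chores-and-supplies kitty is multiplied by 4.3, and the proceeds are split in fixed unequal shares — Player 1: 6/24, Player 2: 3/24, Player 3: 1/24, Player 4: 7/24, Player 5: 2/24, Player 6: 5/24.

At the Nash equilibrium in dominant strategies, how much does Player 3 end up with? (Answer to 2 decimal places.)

Each unit j contributes comes back to j as 4.3 × (j's share), so j prefers to contribute only if that share exceeds 1/4.3 = 0.2326; otherwise keeping the unit dominates.
The shares above 0.2326 belong to Player 1 and Player 4, contributing 58 each; the remaining 4 contribute 0. Total contributed: 116.
Player 3 keeps 58 and receives 4.3 × 116 × 1/24 = 20.78 from the chores-and-supplies kitty, for a payoff of 78.78.

78.78 dollars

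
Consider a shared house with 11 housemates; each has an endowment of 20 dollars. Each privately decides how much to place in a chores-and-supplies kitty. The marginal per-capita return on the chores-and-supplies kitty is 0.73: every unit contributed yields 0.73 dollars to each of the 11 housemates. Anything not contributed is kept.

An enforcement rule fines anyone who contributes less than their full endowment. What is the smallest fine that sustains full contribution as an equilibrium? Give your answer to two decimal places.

5.40 dollars

Given the others contribute fully, the best deviation is to contribute 0 (any partial contribution still incurs the fine and gives up units whose private return 0.73 is below 1).
Deviating from 20 to 0 saves 20 dollars but forfeits the deviator's share of the drop in the chores-and-supplies kitty: 0.73 × 20 = 14.60.
So the deviation gain is 20 − 14.60 = 5.40, and the fine must be at least 5.40 dollars to wipe it out.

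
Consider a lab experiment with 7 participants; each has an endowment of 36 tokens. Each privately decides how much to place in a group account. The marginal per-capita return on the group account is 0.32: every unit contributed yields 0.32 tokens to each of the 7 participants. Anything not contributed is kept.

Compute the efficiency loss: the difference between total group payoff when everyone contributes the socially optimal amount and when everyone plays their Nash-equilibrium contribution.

The private return per contributed unit is 0.32 < 1, so contributing 0 is dominant for every player. At the Nash equilibrium everyone keeps their 36, and the group total is 7 × 36 = 252.
Each contributed unit returns 2.240 to the group as a whole (0.32 to each of 7 players), which exceeds 1, so the social optimum is full contribution: group total = 2.240 × 252 = 564.48.
Efficiency loss = 564.48 − 252 = 312.48.

312.48 tokens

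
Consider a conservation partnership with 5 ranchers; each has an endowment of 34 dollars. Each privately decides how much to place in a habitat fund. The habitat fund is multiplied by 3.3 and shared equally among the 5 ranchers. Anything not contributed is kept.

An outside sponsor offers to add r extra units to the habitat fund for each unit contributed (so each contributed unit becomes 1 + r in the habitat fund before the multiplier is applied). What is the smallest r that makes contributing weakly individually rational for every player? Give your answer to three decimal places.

With matching at rate r, one contributed unit becomes (1 + r) in the habitat fund and returns 3.3 × (1 + r) / 5 to the contributor.
Setting this equal to 1: 1 + r = 5/3.3 = 1.5152.
So the minimum matching rate is r = 1.5152 − 1 = 0.515.

0.515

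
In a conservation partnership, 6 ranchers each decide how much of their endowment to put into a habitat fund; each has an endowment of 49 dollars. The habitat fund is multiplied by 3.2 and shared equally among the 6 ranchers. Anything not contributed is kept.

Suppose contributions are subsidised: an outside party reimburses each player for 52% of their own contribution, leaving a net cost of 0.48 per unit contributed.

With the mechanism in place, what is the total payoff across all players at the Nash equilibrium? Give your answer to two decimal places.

1093.68 dollars

With the mechanism, a contributed unit returns (3.2/6) / 0.48 = 1.1111 per unit of net cost to the contributor — now above 1 — so contributing fully is weakly dominant for every player.
At the Nash equilibrium everyone contributes 49. Group total payoff = 6 × (49 × 0.52 + 3.2 × 49) = 1093.68.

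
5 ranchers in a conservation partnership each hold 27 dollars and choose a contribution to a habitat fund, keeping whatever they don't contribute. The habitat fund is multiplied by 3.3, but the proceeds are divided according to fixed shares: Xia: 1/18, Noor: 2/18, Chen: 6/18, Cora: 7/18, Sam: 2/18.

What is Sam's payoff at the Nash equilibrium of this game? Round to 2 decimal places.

Each unit j contributes comes back to j as 3.3 × (j's share), so j prefers to contribute only if that share exceeds 1/3.3 = 0.3030; otherwise keeping the unit dominates.
Chen and Cora clear that bar, contributing 27 each; the remaining 3 contribute 0. Total contributed: 54.
Sam keeps 27 and receives 3.3 × 54 × 2/18 = 19.80 from the habitat fund, for a payoff of 46.80.

46.80 dollars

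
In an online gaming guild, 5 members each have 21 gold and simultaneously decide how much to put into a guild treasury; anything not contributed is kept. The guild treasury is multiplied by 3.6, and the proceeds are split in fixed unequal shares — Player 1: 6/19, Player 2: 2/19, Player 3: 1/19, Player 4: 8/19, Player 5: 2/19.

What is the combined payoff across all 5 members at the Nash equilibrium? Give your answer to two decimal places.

A player with share s gets back 3.6·s per unit contributed, so full contribution is dominant for anyone with s > 1/3.6 = 0.2778 and zero contribution is dominant for anyone below.
Player 1 and Player 4 are above the threshold, contributing 21 each; the remaining 3 contribute 0. Total contributed: 42.
The guild treasury pays out 3.6 × 42 = 151.20 in total (split across the unequal shares, but the aggregate is all that matters for the group sum).
The 3 free-riders keep 21 each, adding 63. Group total = 63 + 151.20 = 214.20.

214.20 gold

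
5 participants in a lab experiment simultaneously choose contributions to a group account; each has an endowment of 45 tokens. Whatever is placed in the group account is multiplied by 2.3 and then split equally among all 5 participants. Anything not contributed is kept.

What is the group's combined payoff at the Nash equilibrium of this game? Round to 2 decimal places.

225.00 tokens

Each contributed unit returns 2.3/5 = 0.4600 to its contributor — below 1 — so contributing 0 is dominant for every player. At the Nash equilibrium everyone keeps their 45, and the group total is 5 × 45 = 225.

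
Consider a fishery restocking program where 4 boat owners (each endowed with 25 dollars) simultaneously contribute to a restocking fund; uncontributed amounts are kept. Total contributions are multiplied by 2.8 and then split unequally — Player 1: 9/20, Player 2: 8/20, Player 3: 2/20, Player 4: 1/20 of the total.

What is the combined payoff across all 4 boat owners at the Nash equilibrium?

190.00 dollars

For player j, contributing a unit is worthwhile iff 2.8 × (j's share) ≥ 1, i.e. iff j's share is at least 0.3571.
The shares above 0.3571 belong to Player 1 and Player 2, contributing 25 each; the remaining 2 contribute 0. Total contributed: 50.
The restocking fund pays out 2.8 × 50 = 140.00 in total (split across the unequal shares, but the aggregate is all that matters for the group sum).
The 2 free-riders keep 25 each, adding 50. Group total = 50 + 140.00 = 190.00.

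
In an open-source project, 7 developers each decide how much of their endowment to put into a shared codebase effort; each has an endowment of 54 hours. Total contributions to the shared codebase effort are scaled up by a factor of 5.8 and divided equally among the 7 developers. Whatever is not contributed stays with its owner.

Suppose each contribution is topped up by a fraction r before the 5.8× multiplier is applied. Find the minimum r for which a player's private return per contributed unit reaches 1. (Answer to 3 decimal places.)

With matching at rate r, one contributed unit becomes (1 + r) in the shared codebase effort and returns 5.8 × (1 + r) / 7 to the contributor.
Setting this equal to 1: 1 + r = 7/5.8 = 1.2069.
So the minimum matching rate is r = 1.2069 − 1 = 0.207.

0.207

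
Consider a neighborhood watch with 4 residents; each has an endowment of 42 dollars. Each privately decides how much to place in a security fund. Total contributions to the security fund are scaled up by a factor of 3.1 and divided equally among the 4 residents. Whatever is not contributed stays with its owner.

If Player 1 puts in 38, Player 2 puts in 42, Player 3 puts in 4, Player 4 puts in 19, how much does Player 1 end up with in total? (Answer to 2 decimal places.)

83.83 dollars

Total contributed: 38 + 42 + 4 + 19 = 103.
Each receives 3.1 × 103 / 4 = 79.83 from the security fund.
Player 1 keeps 42 − 38 = 4, so Player 1's payoff is 4 + 79.83 = 83.83.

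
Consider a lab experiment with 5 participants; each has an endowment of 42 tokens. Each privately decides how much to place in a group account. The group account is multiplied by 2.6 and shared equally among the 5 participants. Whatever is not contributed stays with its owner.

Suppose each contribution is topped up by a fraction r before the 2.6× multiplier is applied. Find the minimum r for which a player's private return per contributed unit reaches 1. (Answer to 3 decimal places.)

0.923

With matching at rate r, one contributed unit becomes (1 + r) in the group account and returns 2.6 × (1 + r) / 5 to the contributor.
Setting this equal to 1: 1 + r = 5/2.6 = 1.9231.
So the minimum matching rate is r = 1.9231 − 1 = 0.923.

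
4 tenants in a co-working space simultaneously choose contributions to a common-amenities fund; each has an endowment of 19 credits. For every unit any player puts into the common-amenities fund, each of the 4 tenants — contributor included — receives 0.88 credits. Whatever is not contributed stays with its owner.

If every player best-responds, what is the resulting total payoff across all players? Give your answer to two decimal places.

The private return per contributed unit is 0.88 < 1, so contributing 0 is dominant for every player. At the Nash equilibrium everyone keeps their 19, and the group total is 4 × 19 = 76.

76.00 credits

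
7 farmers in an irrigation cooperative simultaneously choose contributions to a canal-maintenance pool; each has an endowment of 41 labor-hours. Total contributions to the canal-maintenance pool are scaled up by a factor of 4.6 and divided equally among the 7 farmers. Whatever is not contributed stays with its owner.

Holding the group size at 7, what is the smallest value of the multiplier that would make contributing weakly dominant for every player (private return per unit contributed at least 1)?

A contributed unit returns (multiplier)/7 to its contributor.
This reaches 1 exactly when the multiplier is 7.

7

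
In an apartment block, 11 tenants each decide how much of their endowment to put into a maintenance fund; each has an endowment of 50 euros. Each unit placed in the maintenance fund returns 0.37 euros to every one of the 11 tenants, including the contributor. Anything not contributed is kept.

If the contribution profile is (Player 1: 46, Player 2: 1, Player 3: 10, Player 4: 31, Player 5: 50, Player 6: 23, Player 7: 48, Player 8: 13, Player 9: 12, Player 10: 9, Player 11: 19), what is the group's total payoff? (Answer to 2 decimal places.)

Total contributed: 46 + 1 + 10 + 31 + 50 + 23 + 48 + 13 + 12 + 9 + 19 = 262; total kept: 11 × 50 − 262 = 288.
The maintenance fund pays out 0.37 × 11 × 262 = 1066.34 in aggregate.
Group total = 288 + 1066.34 = 1354.34.

1354.34 euros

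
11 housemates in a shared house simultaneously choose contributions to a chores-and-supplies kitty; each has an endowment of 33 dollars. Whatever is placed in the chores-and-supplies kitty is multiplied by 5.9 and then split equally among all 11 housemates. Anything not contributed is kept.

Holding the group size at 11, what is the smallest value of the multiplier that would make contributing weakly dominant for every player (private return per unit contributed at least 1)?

A contributed unit returns (multiplier)/11 to its contributor.
This reaches 1 exactly when the multiplier is 11.

11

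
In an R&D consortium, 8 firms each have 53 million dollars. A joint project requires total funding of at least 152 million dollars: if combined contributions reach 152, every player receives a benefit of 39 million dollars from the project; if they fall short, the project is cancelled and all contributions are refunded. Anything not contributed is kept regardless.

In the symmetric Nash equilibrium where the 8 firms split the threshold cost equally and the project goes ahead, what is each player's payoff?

73 million dollars

Equal share of the threshold: 152/8 = 19.
At this profile no one gains by cutting their contribution: any cut drops the total below 152, the project is cancelled, contributions are refunded, and the deviator ends with 53, which is less than 53 − 19 + 39 = 73. Contributing more than 19 just wastes the excess. So contributing exactly 19 is a best response.
Each player's payoff: 53 − 19 + 39 = 73.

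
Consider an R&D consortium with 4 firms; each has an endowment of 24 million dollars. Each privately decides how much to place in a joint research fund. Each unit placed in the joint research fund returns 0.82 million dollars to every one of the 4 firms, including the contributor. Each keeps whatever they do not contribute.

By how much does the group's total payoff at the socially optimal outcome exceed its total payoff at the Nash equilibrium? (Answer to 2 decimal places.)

218.88 million dollars

The private return per contributed unit is 0.82 < 1, so contributing 0 is dominant for every player. At the Nash equilibrium everyone keeps their 24, and the group total is 4 × 24 = 96.
Each contributed unit returns 3.280 to the group as a whole (0.82 to each of 4 players), which exceeds 1, so the social optimum is full contribution: group total = 3.280 × 96 = 314.88.
Efficiency loss = 314.88 − 96 = 218.88.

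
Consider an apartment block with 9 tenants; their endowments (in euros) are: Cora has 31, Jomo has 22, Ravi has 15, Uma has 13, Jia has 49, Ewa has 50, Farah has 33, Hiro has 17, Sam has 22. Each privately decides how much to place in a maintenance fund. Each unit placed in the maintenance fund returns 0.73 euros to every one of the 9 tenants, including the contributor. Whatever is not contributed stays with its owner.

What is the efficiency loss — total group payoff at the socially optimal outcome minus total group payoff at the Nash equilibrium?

The private return per contributed unit is 0.73 < 1 for everyone, so the Nash equilibrium is zero contribution and the group total is Σ E_j = 31 + 22 + 15 + 13 + 49 + 50 + 33 + 17 + 22 = 252.
Each contributed unit returns 6.570 to the group, so the social optimum is full contribution by everyone: group total = 6.570 × 252 = 1655.64.
Efficiency loss = (6.570 − 1) × 252 = 1403.64.

1403.64 euros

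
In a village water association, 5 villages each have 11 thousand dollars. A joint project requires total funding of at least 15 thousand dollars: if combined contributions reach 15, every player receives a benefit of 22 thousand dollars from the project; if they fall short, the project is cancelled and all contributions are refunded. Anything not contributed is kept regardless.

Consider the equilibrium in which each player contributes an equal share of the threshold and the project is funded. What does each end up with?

Equal share of the threshold: 15/5 = 3.
At this profile no one gains by cutting their contribution: any cut drops the total below 15, the project is cancelled, contributions are refunded, and the deviator ends with 11, which is less than 11 − 3 + 22 = 30. Contributing more than 3 just wastes the excess. So contributing exactly 3 is a best response.
Each player's payoff: 11 − 3 + 22 = 30.

30 thousand dollars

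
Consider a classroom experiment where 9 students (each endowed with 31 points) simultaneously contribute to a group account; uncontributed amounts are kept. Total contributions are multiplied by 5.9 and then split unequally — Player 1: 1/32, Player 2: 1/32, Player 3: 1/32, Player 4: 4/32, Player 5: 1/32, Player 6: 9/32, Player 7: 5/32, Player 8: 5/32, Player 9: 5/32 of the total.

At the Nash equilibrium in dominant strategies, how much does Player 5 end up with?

A player with share s gets back 5.9·s per unit contributed, so full contribution is dominant for anyone with s > 1/5.9 = 0.1695 and zero contribution is dominant for anyone below.
Only Player 6 (9/32) clears that bar, contributing 31; the remaining 8 contribute 0. Total contributed: 31.
Player 5 keeps 31 and receives 5.9 × 31 × 1/32 = 5.72 from the group account, for a payoff of 36.72.

36.72 points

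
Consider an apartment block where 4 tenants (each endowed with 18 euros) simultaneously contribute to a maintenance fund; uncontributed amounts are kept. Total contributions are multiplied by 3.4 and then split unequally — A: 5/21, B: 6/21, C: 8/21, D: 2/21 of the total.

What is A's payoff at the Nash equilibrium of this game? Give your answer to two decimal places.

32.57 euros

For player j, contributing a unit is worthwhile iff 3.4 × (j's share) ≥ 1, i.e. iff j's share is at least 0.2941.
The only share above 0.2941 is C's 8/21, contributing 18; the remaining 3 contribute 0. Total contributed: 18.
A keeps 18 and receives 3.4 × 18 × 5/21 = 14.57 from the maintenance fund, for a payoff of 32.57.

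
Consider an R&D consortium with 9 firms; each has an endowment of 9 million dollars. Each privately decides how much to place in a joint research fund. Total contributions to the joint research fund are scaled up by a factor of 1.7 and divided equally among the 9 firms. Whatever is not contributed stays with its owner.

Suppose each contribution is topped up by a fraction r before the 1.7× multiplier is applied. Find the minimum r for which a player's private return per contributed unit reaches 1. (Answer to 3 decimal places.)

With matching at rate r, one contributed unit becomes (1 + r) in the joint research fund and returns 1.7 × (1 + r) / 9 to the contributor.
Setting this equal to 1: 1 + r = 9/1.7 = 5.2941.
So the minimum matching rate is r = 5.2941 − 1 = 4.294.

4.294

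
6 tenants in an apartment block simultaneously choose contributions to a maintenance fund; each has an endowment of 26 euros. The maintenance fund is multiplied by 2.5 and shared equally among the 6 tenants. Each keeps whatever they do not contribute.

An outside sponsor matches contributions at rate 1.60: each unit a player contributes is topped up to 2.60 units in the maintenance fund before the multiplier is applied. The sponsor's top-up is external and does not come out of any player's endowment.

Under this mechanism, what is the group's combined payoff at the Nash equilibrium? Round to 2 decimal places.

1014.00 euros

The effective private return per unit is now 2.5 × 2.60 / 6 = 1.0833 > 1, so every player's dominant strategy flips to full contribution.
So the Nash equilibrium is full contribution by all 6; the group earns 2.5 × 2.60 × 156 = 1014.00.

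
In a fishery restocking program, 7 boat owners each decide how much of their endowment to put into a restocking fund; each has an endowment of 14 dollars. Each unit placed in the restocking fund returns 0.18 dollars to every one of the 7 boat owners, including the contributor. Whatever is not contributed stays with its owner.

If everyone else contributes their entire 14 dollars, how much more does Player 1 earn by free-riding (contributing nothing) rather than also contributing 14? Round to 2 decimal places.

Switching from a contribution of 14 to 0 lets Player 1 keep an extra 14 dollars, but lowers the restocking fund by 14, which costs Player 1 their own share of that drop: 0.18 × 14 = 2.52.
Net gain = 14 − 2.52 = 11.48. The private return per contributed unit (0.18) is below 1, so free-riding is indeed the best response regardless of what the others do.

11.48 dollars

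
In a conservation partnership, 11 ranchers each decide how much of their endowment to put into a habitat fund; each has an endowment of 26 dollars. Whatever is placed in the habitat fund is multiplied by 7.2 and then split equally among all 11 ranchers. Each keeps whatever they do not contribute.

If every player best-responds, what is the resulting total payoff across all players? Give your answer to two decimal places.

286.00 dollars

Each contributed unit returns 7.2/11 = 0.6545 to its contributor — below 1 — so contributing 0 is dominant for every player. At the Nash equilibrium everyone keeps their 26, and the group total is 11 × 26 = 286.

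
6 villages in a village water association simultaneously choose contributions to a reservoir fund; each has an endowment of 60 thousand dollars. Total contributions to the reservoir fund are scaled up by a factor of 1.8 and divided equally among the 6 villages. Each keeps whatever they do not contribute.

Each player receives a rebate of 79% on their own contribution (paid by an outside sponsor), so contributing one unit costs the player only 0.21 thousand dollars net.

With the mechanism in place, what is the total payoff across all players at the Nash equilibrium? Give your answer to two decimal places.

Under the mechanism each unit contributed yields (1.8/6) / 0.21 = 1.4286 back to its contributor per unit of net cost, which exceeds 1, making full contribution the dominant choice for everyone.
So the Nash equilibrium is full contribution by all 6; the group earns 6 × (60 × 0.79 + 1.8 × 60) = 932.40.

932.40 thousand dollars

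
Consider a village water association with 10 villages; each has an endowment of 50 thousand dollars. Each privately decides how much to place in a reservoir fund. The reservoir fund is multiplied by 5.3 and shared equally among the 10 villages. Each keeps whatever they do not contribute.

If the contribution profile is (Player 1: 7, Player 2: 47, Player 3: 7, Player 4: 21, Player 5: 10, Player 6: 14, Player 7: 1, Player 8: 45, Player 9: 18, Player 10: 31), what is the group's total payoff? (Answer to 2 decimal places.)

Total contributed: 7 + 47 + 7 + 21 + 10 + 14 + 1 + 45 + 18 + 31 = 201; total kept: 10 × 50 − 201 = 299.
The reservoir fund pays out 5.3 × 201 = 1065.30 in aggregate.
Group total = 299 + 1065.30 = 1364.30.

1364.30 thousand dollars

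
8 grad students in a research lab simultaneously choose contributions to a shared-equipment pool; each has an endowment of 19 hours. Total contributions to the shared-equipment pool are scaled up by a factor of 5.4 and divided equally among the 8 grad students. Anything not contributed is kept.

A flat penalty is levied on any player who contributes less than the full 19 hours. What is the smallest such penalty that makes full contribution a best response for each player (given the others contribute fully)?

Given the others contribute fully, the best deviation is to contribute 0 (any partial contribution still incurs the fine and gives up units whose private return 0.6750 is below 1).
Deviating from 19 to 0 saves 19 hours but forfeits the deviator's share of the drop in the shared-equipment pool: 5.4/8 × 19 = 12.82.
So the deviation gain is 19 − 12.82 = 6.18, and the fine must be at least 6.18 hours to wipe it out.

6.18 hours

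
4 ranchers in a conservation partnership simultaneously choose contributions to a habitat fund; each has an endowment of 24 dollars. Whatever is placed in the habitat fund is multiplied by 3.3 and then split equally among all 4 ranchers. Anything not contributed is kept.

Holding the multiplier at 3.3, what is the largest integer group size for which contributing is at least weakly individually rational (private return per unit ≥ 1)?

3

Private return per unit is 3.3/(group size), which is ≥ 1 whenever the group size is ≤ 3.3.
The largest such integer is 3.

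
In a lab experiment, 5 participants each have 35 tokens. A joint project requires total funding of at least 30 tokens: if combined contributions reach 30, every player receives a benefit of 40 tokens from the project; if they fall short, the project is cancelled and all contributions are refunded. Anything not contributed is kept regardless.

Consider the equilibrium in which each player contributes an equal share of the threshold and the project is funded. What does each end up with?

69 tokens

Equal share of the threshold: 30/5 = 6.
At this profile no one gains by cutting their contribution: any cut drops the total below 30, the project is cancelled, contributions are refunded, and the deviator ends with 35, which is less than 35 − 6 + 40 = 69. Contributing more than 6 just wastes the excess. So contributing exactly 6 is a best response.
Each player's payoff: 35 − 6 + 40 = 69.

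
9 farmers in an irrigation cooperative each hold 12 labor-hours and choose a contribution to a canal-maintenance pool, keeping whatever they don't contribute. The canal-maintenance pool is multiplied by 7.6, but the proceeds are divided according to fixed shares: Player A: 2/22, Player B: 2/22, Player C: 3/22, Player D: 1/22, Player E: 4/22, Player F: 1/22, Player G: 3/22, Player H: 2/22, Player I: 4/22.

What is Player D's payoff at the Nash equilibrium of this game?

28.58 labor-hours

A player with share s gets back 7.6·s per unit contributed, so full contribution is dominant for anyone with s > 1/7.6 = 0.1316 and zero contribution is dominant for anyone below.
Player C, Player E, Player G and Player I are above the threshold, contributing 12 each; the remaining 5 contribute 0. Total contributed: 48.
Player D keeps 12 and receives 7.6 × 48 × 1/22 = 16.58 from the canal-maintenance pool, for a payoff of 28.58.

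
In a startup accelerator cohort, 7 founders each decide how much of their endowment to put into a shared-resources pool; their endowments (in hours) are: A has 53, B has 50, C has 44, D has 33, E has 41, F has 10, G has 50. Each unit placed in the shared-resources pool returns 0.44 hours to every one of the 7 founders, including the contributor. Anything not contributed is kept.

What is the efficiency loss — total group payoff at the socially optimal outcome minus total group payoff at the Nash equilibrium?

The private return per contributed unit is 0.44 < 1 for everyone, so the Nash equilibrium is zero contribution and the group total is Σ E_j = 53 + 50 + 44 + 33 + 41 + 10 + 50 = 281.
Each contributed unit returns 3.080 to the group, so the social optimum is full contribution by everyone: group total = 3.080 × 281 = 865.48.
Efficiency loss = (3.080 − 1) × 281 = 584.48.

584.48 hours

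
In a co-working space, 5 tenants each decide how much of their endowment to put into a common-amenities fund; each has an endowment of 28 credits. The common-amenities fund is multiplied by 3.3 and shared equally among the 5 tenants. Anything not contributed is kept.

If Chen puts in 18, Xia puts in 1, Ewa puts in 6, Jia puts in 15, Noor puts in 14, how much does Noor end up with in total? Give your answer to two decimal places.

Total contributed: 18 + 1 + 6 + 15 + 14 = 54.
Each receives 3.3 × 54 / 5 = 35.64 from the common-amenities fund.
Noor keeps 28 − 14 = 14, so Noor's payoff is 14 + 35.64 = 49.64.

49.64 credits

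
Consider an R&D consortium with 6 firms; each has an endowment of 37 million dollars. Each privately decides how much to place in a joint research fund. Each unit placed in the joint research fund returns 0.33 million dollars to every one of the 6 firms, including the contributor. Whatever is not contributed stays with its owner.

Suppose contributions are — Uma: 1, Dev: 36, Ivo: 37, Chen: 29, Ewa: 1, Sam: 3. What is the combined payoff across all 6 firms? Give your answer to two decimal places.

Total contributed: 1 + 36 + 37 + 29 + 1 + 3 = 107; total kept: 6 × 37 − 107 = 115.
The joint research fund pays out 0.33 × 6 × 107 = 211.86 in aggregate.
Group total = 115 + 211.86 = 326.86.

326.86 million dollars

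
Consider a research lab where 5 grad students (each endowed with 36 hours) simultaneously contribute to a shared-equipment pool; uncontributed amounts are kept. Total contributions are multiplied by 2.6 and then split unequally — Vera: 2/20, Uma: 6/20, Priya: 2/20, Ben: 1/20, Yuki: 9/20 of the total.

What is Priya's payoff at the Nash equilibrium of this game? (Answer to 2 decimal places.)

Each unit j contributes comes back to j as 2.6 × (j's share), so j prefers to contribute only if that share exceeds 1/2.6 = 0.3846; otherwise keeping the unit dominates.
The only share above 0.3846 is Yuki's 9/20, contributing 36; the remaining 4 contribute 0. Total contributed: 36.
Priya keeps 36 and receives 2.6 × 36 × 2/20 = 9.36 from the shared-equipment pool, for a payoff of 45.36.

45.36 hours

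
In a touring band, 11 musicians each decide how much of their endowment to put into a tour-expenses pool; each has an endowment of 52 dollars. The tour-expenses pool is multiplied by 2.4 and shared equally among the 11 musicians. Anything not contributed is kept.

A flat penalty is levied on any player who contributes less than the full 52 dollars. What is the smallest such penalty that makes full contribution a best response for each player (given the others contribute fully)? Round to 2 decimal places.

Given the others contribute fully, the best deviation is to contribute 0 (any partial contribution still incurs the fine and gives up units whose private return 0.2182 is below 1).
Deviating from 52 to 0 saves 52 dollars but forfeits the deviator's share of the drop in the tour-expenses pool: 2.4/11 × 52 = 11.35.
So the deviation gain is 52 − 11.35 = 40.65, and the fine must be at least 40.65 dollars to wipe it out.

40.65 dollars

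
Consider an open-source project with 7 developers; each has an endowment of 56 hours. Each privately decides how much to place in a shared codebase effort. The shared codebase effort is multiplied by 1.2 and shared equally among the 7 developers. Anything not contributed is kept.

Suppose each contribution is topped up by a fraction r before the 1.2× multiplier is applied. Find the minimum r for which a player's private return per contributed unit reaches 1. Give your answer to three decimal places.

4.833

With matching at rate r, one contributed unit becomes (1 + r) in the shared codebase effort and returns 1.2 × (1 + r) / 7 to the contributor.
Setting this equal to 1: 1 + r = 7/1.2 = 5.8333.
So the minimum matching rate is r = 5.8333 − 1 = 4.833.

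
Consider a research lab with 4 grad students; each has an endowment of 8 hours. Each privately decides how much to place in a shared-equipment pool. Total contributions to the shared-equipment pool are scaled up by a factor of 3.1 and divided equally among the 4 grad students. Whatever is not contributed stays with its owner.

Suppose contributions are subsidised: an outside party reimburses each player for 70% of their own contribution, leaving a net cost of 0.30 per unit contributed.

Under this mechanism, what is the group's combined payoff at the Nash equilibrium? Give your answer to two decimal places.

121.60 hours

Under the mechanism each unit contributed yields (3.1/4) / 0.30 = 2.5833 back to its contributor per unit of net cost, which exceeds 1, making full contribution the dominant choice for everyone.
At the Nash equilibrium everyone contributes 8. Group total payoff = 4 × (8 × 0.70 + 3.1 × 8) = 121.60.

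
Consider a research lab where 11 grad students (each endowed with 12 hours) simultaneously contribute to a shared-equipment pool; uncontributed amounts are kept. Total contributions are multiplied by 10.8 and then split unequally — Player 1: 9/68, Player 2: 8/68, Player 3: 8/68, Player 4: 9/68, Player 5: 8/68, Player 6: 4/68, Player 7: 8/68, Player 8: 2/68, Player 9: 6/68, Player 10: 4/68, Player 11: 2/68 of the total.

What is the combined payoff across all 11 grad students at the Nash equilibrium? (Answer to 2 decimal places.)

837.60 hours

Each unit j contributes comes back to j as 10.8 × (j's share), so j prefers to contribute only if that share exceeds 1/10.8 = 0.0926; otherwise keeping the unit dominates.
Player 1, Player 2, Player 3, Player 4, Player 5 and Player 7 clear that bar, contributing 12 each; the remaining 5 contribute 0. Total contributed: 72.
The shared-equipment pool pays out 10.8 × 72 = 777.60 in total (split across the unequal shares, but the aggregate is all that matters for the group sum).
The 5 free-riders keep 12 each, adding 60. Group total = 60 + 777.60 = 837.60.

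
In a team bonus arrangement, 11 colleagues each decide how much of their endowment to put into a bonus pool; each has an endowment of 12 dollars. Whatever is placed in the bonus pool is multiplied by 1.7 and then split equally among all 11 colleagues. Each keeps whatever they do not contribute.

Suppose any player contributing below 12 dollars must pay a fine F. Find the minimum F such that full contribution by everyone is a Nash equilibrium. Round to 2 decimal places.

Given the others contribute fully, the best deviation is to contribute 0 (any partial contribution still incurs the fine and gives up units whose private return 0.1545 is below 1).
Deviating from 12 to 0 saves 12 dollars but forfeits the deviator's share of the drop in the bonus pool: 1.7/11 × 12 = 1.85.
So the deviation gain is 12 − 1.85 = 10.15, and the fine must be at least 10.15 dollars to wipe it out.

10.15 dollars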